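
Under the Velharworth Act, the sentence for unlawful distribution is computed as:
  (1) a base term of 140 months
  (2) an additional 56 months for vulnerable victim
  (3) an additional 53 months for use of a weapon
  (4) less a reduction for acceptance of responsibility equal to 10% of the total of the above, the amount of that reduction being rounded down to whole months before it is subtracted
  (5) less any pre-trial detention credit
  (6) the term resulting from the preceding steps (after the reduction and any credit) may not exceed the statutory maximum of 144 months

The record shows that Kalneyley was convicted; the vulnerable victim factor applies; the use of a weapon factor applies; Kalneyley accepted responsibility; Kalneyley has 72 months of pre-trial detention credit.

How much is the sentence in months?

144 months

Vulnerable victim enhancement: +56 months
Use of a weapon enhancement: +53 months
Adjusted term: 140 months + 56 months + 53 months = 249 months
Acceptance of responsibility reduction: 10% of 249 months = 24 months (rounded down)
After reduction: 249 − 24 = 225 months
Less pre-trial detention credit: 225 months − 72 months = 153 months
Cap at 144 months: 153 months exceeds the cap → 144 months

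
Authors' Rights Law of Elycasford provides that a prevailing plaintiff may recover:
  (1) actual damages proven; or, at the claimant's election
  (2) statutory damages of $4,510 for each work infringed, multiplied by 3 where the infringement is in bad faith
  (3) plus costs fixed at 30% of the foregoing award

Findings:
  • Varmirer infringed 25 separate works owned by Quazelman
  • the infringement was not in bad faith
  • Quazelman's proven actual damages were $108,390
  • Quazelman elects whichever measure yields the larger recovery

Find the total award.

$146,575

Statutory damages: 25 × $4,510 = $112,750
Infringement not in bad faith: no ×3 enhancement.
Greater of actual damages ($108,390) or statutory damages ($112,750): $112,750
Costs: 30% of $112,750 = $33,825
Award plus costs: $112,750 + $33,825 = $146,575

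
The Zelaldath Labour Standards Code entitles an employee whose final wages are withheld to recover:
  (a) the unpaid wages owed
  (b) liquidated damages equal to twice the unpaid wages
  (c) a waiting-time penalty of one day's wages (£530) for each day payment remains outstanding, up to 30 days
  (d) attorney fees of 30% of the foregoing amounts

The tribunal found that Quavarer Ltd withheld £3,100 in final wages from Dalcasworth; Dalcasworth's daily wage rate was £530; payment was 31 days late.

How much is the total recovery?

Doubled: 2 × £3,100 = £6,200
Penalty days: min(31, 30) = 30
Waiting-time penalty: 30 × £530 = £15,900
Subtotal: £3,100 + £6,200 + £15,900 = £25,200
Attorney fees: 30% of £25,200 = £7,560
Total award: £25,200 + £7,560 = £32,760

£32,760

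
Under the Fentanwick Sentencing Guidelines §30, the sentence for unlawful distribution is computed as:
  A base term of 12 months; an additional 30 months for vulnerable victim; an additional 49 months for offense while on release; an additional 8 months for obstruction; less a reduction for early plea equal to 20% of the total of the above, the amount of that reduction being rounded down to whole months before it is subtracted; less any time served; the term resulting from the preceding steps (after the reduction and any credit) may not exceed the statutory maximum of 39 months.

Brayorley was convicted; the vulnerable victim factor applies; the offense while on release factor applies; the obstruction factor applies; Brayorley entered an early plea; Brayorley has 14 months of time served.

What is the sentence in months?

Vulnerable victim enhancement: +30 months
Offense while on release enhancement: +49 months
Obstruction enhancement: +8 months
Adjusted term: 12 months + 30 months + 49 months + 8 months = 99 months
Early plea reduction: 20% of 99 months = 19 months (rounded down)
After reduction: 99 − 19 = 80 months
Less time served: 80 months − 14 months = 66 months
Cap at 39 months: 66 months exceeds the cap → 39 months

39 months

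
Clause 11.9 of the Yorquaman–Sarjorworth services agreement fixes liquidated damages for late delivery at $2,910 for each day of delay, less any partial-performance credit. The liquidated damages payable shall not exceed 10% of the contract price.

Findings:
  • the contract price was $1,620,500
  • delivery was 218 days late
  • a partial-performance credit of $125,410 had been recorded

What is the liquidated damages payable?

Per-day damages: 218 × $2,910 = $634,380
Less partial-performance credit: $634,380 − $125,410 = $508,970
Cap: 10% of $1,620,500 = $162,050
Cap at $162,050: $508,970 exceeds the cap → $162,050

$162,050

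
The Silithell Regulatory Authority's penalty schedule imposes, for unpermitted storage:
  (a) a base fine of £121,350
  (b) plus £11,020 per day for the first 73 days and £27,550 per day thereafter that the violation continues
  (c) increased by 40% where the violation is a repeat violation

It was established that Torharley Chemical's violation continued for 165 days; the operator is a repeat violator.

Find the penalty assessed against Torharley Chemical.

£4,844,574

First 73 days: 73 × £11,020 = £804,460
Remaining days: (165 − 73) × £27,550 = £2,534,600
Per-day component: £804,460 + £2,534,600 = £3,339,060
Base plus per-day: £121,350 + £3,339,060 = £3,460,410
Enhancement: 40% of £3,460,410 = £1,384,164
Enhanced fine: £3,460,410 + £1,384,164 = £4,844,574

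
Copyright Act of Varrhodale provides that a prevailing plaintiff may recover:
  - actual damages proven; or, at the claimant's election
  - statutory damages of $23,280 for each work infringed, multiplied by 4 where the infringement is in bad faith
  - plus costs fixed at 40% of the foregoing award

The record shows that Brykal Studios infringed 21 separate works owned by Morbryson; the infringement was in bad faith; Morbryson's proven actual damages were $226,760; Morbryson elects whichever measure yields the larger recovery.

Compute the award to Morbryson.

$2,737,728

Statutory damages: 21 × $23,280 = $488,880
Multiplied by 4: 4 × $488,880 = $1,955,520
Greater of actual damages ($226,760) or enhanced statutory damages ($1,955,520): $1,955,520
Costs: 40% of $1,955,520 = $782,208
Award plus costs: $1,955,520 + $782,208 = $2,737,728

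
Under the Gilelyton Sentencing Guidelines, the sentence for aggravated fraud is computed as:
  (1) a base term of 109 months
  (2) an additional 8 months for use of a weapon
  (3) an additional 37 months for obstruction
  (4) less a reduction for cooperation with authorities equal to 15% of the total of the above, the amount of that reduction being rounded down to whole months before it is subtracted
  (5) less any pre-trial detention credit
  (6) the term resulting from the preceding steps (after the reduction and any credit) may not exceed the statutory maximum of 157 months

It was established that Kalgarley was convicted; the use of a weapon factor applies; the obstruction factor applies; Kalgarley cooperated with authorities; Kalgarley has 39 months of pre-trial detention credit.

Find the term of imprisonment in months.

Use of a weapon enhancement: +8 months
Obstruction enhancement: +37 months
Adjusted term: 109 months + 8 months + 37 months = 154 months
Cooperation with authorities reduction: 15% of 154 months = 23 months (rounded down)
After reduction: 154 − 23 = 131 months
Less pre-trial detention credit: 131 months − 39 months = 92 months
Cap at 157 months: 92 months is within the cap, no reduction.

92 months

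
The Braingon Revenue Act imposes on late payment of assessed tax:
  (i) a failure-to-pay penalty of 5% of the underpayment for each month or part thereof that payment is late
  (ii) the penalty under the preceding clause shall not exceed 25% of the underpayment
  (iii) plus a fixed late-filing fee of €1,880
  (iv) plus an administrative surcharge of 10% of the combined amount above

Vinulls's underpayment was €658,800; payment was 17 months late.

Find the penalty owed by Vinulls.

Accrued rate: 5% × 17 = 85%, capped at 25% → 25%
Failure-to-pay penalty: 25% of €658,800 = €164,700
Penalty before surcharge: €164,700 + €1,880 = €166,580
Administrative surcharge: 10% of €166,580 = €16,658
Total penalty: €166,580 + €16,658 = €183,238

€183,238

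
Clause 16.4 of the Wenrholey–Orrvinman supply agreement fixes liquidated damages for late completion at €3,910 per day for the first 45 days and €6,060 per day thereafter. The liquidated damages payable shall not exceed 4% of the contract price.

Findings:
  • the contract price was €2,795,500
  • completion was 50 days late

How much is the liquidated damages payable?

First 45 days: 45 × €3,910 = €175,950
Remaining days: (50 − 45) × €6,060 = €30,300
Accrued per-day damages: €175,950 + €30,300 = €206,250
Cap: 4% of €2,795,500 = €111,820
Cap at €111,820: €206,250 exceeds the cap → €111,820

€111,820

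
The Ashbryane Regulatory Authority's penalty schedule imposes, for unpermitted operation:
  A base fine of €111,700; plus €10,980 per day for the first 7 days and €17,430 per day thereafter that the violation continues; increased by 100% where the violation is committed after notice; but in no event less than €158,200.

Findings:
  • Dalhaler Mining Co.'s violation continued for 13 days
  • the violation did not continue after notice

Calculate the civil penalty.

First 7 days: 7 × €10,980 = €76,860
Remaining days: (13 − 7) × €17,430 = €104,580
Per-day component: €76,860 + €104,580 = €181,440
Base plus per-day: €111,700 + €181,440 = €293,140
The violation did not continue after notice: no 100% increase.
Minimum €158,200: €293,140 meets the minimum, no increase.

€293,140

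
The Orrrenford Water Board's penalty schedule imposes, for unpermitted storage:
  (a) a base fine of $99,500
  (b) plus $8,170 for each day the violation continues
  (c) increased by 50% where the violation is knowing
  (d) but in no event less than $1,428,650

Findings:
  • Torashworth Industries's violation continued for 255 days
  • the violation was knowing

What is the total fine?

$3,274,275

Per-day component: 255 × $8,170 = $2,083,350
Base plus per-day: $99,500 + $2,083,350 = $2,182,850
Enhancement: 50% of $2,182,850 = $1,091,425
Enhanced fine: $2,182,850 + $1,091,425 = $3,274,275
Minimum $1,428,650: $3,274,275 meets the minimum, no increase.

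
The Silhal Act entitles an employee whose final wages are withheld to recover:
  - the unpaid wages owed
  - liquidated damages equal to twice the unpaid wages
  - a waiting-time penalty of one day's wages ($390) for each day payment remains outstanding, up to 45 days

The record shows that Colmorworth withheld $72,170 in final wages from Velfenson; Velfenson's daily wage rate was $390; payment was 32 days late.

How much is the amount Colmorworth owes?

$228,990

Doubled: 2 × $72,170 = $144,340
Penalty days: min(32, 45) = 32
Waiting-time penalty: 32 × $390 = $12,480
Total award: $72,170 + $144,340 + $12,480 = $228,990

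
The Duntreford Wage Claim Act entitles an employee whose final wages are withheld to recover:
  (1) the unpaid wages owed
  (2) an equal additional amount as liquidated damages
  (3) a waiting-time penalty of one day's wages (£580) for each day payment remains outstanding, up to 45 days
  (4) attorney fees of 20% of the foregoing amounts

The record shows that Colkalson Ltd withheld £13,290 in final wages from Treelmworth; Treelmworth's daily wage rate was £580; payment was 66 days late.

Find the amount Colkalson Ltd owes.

Liquidated damages (equal amount): £13,290
Penalty days: min(66, 45) = 45
Waiting-time penalty: 45 × £580 = £26,100
Subtotal: £13,290 + £13,290 + £26,100 = £52,680
Attorney fees: 20% of £52,680 = £10,536
Total award: £52,680 + £10,536 = £63,216

£63,216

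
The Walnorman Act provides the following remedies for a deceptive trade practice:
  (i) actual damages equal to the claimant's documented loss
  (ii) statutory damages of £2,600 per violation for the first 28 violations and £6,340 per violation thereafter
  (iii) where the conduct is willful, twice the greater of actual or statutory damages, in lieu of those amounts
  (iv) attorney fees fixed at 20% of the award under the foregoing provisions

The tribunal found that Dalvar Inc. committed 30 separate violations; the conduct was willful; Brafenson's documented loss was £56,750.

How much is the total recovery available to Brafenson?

£205,152

First 28 violations: 28 × £2,600 = £72,800
Remaining violations: (30 − 28) × £6,340 = £12,680
Statutory damages: £72,800 + £12,680 = £85,480
Greater of actual damages (£56,750) or statutory damages (£85,480): £85,480
Doubled: 2 × £85,480 = £170,960
Attorney fees: 20% of £170,960 = £34,192
Total recovery: £170,960 + £34,192 = £205,152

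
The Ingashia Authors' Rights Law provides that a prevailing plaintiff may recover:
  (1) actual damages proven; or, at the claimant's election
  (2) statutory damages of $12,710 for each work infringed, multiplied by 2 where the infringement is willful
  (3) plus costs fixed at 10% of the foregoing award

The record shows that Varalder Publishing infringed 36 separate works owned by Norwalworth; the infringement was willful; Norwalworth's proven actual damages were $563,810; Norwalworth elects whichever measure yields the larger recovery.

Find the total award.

Award: $1,006,632

Statutory damages: 36 × $12,710 = $457,560
Doubled: 2 × $457,560 = $915,120
Greater of actual damages ($563,810) or enhanced statutory damages ($915,120): $915,120
Costs: 10% of $915,120 = $91,512
Award plus costs: $915,120 + $91,512 = $1,006,632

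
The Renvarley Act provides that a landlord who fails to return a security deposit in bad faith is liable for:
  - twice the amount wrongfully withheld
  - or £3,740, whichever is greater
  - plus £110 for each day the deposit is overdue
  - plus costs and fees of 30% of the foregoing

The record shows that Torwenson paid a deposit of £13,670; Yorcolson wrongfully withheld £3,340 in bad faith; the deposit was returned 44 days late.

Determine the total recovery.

Doubled: 2 × £3,340 = £6,680
Minimum £3,740: £6,680 meets the minimum, no increase.
Late-return penalty: 44 × £110 = £4,840
Damages plus late penalty: £6,680 + £4,840 = £11,520
Costs and fees: 30% of £11,520 = £3,456
Total recovery: £11,520 + £3,456 = £14,976

£14,976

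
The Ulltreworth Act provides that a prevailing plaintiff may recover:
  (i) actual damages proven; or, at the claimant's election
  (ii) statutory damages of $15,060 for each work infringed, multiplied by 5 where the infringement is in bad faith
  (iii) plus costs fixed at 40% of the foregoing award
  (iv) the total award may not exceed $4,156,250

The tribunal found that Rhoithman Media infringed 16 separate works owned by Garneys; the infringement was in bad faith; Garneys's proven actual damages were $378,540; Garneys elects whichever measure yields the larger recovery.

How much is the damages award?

$1,686,720

Statutory damages: 16 × $15,060 = $240,960
Multiplied by 5: 5 × $240,960 = $1,204,800
Greater of actual damages ($378,540) or enhanced statutory damages ($1,204,800): $1,204,800
Costs: 40% of $1,204,800 = $481,920
Award plus costs: $1,204,800 + $481,920 = $1,686,720
Cap at $4,156,250: $1,686,720 is within the cap, no reduction.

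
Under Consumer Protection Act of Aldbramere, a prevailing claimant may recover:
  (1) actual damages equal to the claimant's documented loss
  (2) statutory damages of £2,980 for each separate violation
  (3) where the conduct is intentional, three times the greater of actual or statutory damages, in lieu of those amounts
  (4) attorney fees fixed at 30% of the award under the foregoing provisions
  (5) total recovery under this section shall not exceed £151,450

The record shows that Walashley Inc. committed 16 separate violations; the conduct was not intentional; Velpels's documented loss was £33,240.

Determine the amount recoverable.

£105,196

Statutory damages: 16 × £2,980 = £47,680
Conduct not intentional: the in-lieu enhancement does not apply.
Actual plus statutory damages: £33,240 + £47,680 = £80,920
Attorney fees: 30% of £80,920 = £24,276
Total before cap: £80,920 + £24,276 = £105,196
Cap at £151,450: £105,196 is within the cap, no reduction.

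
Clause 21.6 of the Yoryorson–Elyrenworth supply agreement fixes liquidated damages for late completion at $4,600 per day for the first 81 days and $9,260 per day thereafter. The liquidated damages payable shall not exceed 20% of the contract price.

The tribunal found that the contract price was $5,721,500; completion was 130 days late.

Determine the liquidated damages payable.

First 81 days: 81 × $4,600 = $372,600
Remaining days: (130 − 81) × $9,260 = $453,740
Accrued per-day damages: $372,600 + $453,740 = $826,340
Cap: 20% of $5,721,500 = $1,144,300
Cap at $1,144,300: $826,340 is within the cap, no reduction.

$826,340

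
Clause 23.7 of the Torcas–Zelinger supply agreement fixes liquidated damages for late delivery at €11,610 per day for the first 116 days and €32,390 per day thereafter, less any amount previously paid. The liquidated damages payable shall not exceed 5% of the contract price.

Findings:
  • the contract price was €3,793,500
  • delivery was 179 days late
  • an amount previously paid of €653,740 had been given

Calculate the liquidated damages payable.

First 116 days: 116 × €11,610 = €1,346,760
Remaining days: (179 − 116) × €32,390 = €2,040,570
Accrued per-day damages: €1,346,760 + €2,040,570 = €3,387,330
Less amount previously paid: €3,387,330 − €653,740 = €2,733,590
Cap: 5% of €3,793,500 = €189,675
Cap at €189,675: €2,733,590 exceeds the cap → €189,675

€189,675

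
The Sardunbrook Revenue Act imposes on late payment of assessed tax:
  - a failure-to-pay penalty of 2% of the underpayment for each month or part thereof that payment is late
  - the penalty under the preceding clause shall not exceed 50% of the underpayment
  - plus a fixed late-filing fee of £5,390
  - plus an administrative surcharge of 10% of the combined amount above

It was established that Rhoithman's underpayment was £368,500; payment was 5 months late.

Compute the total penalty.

£46,464

Accrued rate: 2% × 5 = 10%, capped at 50% → 10%
Failure-to-pay penalty: 10% of £368,500 = £36,850
Penalty before surcharge: £36,850 + £5,390 = £42,240
Administrative surcharge: 10% of £42,240 = £4,224
Total penalty: £42,240 + £4,224 = £46,464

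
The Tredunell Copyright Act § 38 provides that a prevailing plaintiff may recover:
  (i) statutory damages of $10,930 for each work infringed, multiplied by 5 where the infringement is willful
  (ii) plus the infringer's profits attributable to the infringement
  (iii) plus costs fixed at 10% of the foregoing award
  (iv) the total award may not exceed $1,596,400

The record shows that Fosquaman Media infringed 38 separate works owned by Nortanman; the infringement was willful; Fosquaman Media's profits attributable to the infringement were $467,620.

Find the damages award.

$1,596,400

Statutory damages: 38 × $10,930 = $415,340
Multiplied by 5: 5 × $415,340 = $2,076,700
Combined award: $2,076,700 + $467,620 = $2,544,320
Costs: 10% of $2,544,320 = $254,432
Award plus costs: $2,544,320 + $254,432 = $2,798,752
Cap at $1,596,400: $2,798,752 exceeds the cap → $1,596,400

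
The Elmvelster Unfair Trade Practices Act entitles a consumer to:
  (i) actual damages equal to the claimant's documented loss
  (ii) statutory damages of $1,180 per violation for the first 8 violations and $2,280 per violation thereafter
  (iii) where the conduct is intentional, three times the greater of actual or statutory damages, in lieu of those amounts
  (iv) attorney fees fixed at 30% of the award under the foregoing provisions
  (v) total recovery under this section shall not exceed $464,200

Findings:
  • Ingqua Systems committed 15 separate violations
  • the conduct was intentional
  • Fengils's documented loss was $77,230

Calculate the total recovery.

First 8 violations: 8 × $1,180 = $9,440
Remaining violations: (15 − 8) × $2,280 = $15,960
Statutory damages: $9,440 + $15,960 = $25,400
Greater of actual damages ($77,230) or statutory damages ($25,400): $77,230
Trebled: 3 × $77,230 = $231,690
Attorney fees: 30% of $231,690 = $69,507
Total before cap: $231,690 + $69,507 = $301,197
Cap at $464,200: $301,197 is within the cap, no reduction.

$301,197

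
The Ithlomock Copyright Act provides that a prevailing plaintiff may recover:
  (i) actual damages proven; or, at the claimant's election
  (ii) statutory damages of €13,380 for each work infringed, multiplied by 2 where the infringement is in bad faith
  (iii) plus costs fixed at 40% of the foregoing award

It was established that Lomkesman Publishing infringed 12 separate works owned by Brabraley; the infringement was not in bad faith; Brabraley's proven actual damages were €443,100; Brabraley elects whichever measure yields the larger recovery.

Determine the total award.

Statutory damages: 12 × €13,380 = €160,560
Infringement not in bad faith: no ×2 enhancement.
Greater of actual damages (€443,100) or statutory damages (€160,560): €443,100
Costs: 40% of €443,100 = €177,240
Award plus costs: €443,100 + €177,240 = €620,340

€620,340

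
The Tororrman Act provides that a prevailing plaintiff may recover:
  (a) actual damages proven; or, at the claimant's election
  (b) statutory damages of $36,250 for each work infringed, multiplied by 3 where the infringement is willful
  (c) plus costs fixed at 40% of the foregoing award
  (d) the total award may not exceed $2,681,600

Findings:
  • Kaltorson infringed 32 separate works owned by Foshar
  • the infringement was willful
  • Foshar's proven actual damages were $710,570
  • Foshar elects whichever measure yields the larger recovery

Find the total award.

$2,681,600

Statutory damages: 32 × $36,250 = $1,160,000
Trebled: 3 × $1,160,000 = $3,480,000
Greater of actual damages ($710,570) or enhanced statutory damages ($3,480,000): $3,480,000
Costs: 40% of $3,480,000 = $1,392,000
Award plus costs: $3,480,000 + $1,392,000 = $4,872,000
Cap at $2,681,600: $4,872,000 exceeds the cap → $2,681,600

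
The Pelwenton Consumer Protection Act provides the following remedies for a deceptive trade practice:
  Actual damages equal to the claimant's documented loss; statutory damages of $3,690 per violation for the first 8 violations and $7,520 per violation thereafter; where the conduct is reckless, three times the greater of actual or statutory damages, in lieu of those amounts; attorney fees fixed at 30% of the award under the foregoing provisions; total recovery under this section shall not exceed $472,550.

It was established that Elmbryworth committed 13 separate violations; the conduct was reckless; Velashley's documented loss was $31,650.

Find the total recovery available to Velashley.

$261,768

First 8 violations: 8 × $3,690 = $29,520
Remaining violations: (13 − 8) × $7,520 = $37,600
Statutory damages: $29,520 + $37,600 = $67,120
Greater of actual damages ($31,650) or statutory damages ($67,120): $67,120
Trebled: 3 × $67,120 = $201,360
Attorney fees: 30% of $201,360 = $60,408
Total before cap: $201,360 + $60,408 = $261,768
Cap at $472,550: $261,768 is within the cap, no reduction.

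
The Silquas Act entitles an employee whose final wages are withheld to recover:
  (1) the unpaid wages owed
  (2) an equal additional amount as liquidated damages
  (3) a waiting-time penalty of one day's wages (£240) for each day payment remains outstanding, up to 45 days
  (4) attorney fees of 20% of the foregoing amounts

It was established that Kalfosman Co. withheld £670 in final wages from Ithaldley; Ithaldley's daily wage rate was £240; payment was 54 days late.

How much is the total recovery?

£14,568

Liquidated damages (equal amount): £670
Penalty days: min(54, 45) = 45
Waiting-time penalty: 45 × £240 = £10,800
Subtotal: £670 + £670 + £10,800 = £12,140
Attorney fees: 20% of £12,140 = £2,428
Total award: £12,140 + £2,428 = £14,568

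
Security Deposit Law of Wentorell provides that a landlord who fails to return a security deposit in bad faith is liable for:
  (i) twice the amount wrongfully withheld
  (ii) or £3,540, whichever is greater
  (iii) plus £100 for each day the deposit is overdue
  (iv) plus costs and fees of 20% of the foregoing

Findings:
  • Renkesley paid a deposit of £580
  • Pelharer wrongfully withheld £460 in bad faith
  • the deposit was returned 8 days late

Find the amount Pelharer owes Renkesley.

Doubled: 2 × £460 = £920
Minimum £3,540: £920 is below the minimum → £3,540
Late-return penalty: 8 × £100 = £800
Damages plus late penalty: £3,540 + £800 = £4,340
Costs and fees: 20% of £4,340 = £868
Total recovery: £4,340 + £868 = £5,208

Recovery: £5,208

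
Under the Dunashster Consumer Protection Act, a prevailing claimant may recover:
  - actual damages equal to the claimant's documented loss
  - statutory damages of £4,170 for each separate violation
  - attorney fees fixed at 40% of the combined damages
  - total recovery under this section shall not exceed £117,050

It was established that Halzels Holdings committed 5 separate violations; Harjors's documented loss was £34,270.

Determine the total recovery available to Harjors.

Statutory damages: 5 × £4,170 = £20,850
Combined damages: £34,270 + £20,850 = £55,120
Attorney fees: 40% of £55,120 = £22,048
Total before cap: £55,120 + £22,048 = £77,168
Cap at £117,050: £77,168 is within the cap, no reduction.

Total recovery: £77,168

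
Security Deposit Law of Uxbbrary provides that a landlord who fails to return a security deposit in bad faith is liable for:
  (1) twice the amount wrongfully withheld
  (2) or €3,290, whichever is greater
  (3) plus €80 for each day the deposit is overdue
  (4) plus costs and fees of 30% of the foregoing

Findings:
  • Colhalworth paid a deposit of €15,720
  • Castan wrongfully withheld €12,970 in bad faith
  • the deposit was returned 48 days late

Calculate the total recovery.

€38,714

Doubled: 2 × €12,970 = €25,940
Minimum €3,290: €25,940 meets the minimum, no increase.
Late-return penalty: 48 × €80 = €3,840
Damages plus late penalty: €25,940 + €3,840 = €29,780
Costs and fees: 30% of €29,780 = €8,934
Total recovery: €29,780 + €8,934 = €38,714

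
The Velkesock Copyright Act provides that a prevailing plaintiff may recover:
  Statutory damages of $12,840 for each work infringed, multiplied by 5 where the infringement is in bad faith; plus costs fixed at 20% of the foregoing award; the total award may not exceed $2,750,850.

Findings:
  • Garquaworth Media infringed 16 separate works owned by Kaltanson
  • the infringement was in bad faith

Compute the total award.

Statutory damages: 16 × $12,840 = $205,440
Multiplied by 5: 5 × $205,440 = $1,027,200
Costs: 20% of $1,027,200 = $205,440
Award plus costs: $1,027,200 + $205,440 = $1,232,640
Cap at $2,750,850: $1,232,640 is within the cap, no reduction.

$1,232,640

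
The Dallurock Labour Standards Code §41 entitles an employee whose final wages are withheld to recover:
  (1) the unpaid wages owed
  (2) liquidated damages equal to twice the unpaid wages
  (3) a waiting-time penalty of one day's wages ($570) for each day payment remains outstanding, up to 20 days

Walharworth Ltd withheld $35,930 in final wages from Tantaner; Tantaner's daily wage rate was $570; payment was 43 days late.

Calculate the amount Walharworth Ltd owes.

$119,190

Doubled: 2 × $35,930 = $71,860
Penalty days: min(43, 20) = 20
Waiting-time penalty: 20 × $570 = $11,400
Total award: $35,930 + $71,860 + $11,400 = $119,190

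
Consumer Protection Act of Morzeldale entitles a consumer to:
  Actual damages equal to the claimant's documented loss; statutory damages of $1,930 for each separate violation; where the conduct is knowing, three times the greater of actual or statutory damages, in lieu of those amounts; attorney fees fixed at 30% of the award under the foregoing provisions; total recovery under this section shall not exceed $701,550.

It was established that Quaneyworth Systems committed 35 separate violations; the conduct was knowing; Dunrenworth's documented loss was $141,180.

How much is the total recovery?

Statutory damages: 35 × $1,930 = $67,550
Greater of actual damages ($141,180) or statutory damages ($67,550): $141,180
Trebled: 3 × $141,180 = $423,540
Attorney fees: 30% of $423,540 = $127,062
Total before cap: $423,540 + $127,062 = $550,602
Cap at $701,550: $550,602 is within the cap, no reduction.

Total recovery: $550,602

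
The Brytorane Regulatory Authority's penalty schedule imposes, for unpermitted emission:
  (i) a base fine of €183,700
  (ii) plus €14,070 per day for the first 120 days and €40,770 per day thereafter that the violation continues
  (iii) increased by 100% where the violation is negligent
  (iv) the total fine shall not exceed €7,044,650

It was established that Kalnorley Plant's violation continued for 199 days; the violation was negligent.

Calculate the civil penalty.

First 120 days: 120 × €14,070 = €1,688,400
Remaining days: (199 − 120) × €40,770 = €3,220,830
Per-day component: €1,688,400 + €3,220,830 = €4,909,230
Base plus per-day: €183,700 + €4,909,230 = €5,092,930
Enhancement: 100% of €5,092,930 = €5,092,930
Enhanced fine: €5,092,930 + €5,092,930 = €10,185,860
Cap at €7,044,650: €10,185,860 exceeds the cap → €7,044,650

€7,044,650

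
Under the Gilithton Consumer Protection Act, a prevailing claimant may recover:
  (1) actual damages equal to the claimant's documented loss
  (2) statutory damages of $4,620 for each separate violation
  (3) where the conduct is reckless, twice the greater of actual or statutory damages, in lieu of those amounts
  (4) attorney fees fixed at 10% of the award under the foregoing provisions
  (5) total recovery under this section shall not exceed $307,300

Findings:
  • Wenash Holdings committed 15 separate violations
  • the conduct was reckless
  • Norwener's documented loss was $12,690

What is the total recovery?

Statutory damages: 15 × $4,620 = $69,300
Greater of actual damages ($12,690) or statutory damages ($69,300): $69,300
Doubled: 2 × $69,300 = $138,600
Attorney fees: 10% of $138,600 = $13,860
Total before cap: $138,600 + $13,860 = $152,460
Cap at $307,300: $152,460 is within the cap, no reduction.

$152,460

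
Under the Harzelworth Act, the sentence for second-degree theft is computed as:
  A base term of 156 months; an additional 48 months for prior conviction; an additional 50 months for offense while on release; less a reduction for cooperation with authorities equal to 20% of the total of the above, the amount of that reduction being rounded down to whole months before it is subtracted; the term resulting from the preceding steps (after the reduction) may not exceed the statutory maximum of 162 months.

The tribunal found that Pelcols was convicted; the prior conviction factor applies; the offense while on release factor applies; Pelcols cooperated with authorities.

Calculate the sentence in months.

162 months

Prior conviction enhancement: +48 months
Offense while on release enhancement: +50 months
Adjusted term: 156 months + 48 months + 50 months = 254 months
Cooperation with authorities reduction: 20% of 254 months = 50 months (rounded down)
After reduction: 254 − 50 = 204 months
Cap at 162 months: 204 months exceeds the cap → 162 months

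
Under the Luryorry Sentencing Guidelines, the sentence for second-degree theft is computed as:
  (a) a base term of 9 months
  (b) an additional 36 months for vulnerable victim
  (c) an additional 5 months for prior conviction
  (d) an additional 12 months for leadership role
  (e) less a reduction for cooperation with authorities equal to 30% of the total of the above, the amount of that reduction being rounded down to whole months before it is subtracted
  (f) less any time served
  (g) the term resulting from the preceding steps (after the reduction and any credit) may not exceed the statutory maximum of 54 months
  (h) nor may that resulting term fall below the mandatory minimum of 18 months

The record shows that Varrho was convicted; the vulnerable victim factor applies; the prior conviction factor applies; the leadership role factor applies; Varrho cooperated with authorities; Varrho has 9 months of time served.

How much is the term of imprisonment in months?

Vulnerable victim enhancement: +36 months
Prior conviction enhancement: +5 months
Leadership role enhancement: +12 months
Adjusted term: 9 months + 36 months + 5 months + 12 months = 62 months
Cooperation with authorities reduction: 30% of 62 months = 18 months (rounded down)
After reduction: 62 − 18 = 44 months
Less time served: 44 months − 9 months = 35 months
Cap at 54 months: 35 months is within the cap, no reduction.
Minimum 18 months: 35 months meets the minimum, no increase.

35 months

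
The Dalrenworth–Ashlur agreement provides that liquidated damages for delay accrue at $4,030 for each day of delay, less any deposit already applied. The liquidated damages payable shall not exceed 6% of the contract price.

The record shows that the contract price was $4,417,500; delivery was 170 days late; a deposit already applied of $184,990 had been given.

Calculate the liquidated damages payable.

Liquidated damages: $265,050

Per-day damages: 170 × $4,030 = $685,100
Less deposit already applied: $685,100 − $184,990 = $500,110
Cap: 6% of $4,417,500 = $265,050
Cap at $265,050: $500,110 exceeds the cap → $265,050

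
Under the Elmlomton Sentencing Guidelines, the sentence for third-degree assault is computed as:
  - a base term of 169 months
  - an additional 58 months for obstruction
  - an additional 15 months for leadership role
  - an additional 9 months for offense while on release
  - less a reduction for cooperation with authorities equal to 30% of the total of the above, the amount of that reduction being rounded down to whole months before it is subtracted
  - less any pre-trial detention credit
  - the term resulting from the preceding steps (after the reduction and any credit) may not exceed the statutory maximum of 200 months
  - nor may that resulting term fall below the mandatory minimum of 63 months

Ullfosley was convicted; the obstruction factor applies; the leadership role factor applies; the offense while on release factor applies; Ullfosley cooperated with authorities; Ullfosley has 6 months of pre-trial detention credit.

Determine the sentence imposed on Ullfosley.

Obstruction enhancement: +58 months
Leadership role enhancement: +15 months
Offense while on release enhancement: +9 months
Adjusted term: 169 months + 58 months + 15 months + 9 months = 251 months
Cooperation with authorities reduction: 30% of 251 months = 75 months (rounded down)
After reduction: 251 − 75 = 176 months
Less pre-trial detention credit: 176 months − 6 months = 170 months
Cap at 200 months: 170 months is within the cap, no reduction.
Minimum 63 months: 170 months meets the minimum, no increase.

170 months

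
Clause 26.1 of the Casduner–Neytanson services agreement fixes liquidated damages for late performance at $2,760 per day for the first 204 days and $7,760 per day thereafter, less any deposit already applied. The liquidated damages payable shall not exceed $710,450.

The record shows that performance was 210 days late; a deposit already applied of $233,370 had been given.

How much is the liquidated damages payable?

First 204 days: 204 × $2,760 = $563,040
Remaining days: (210 − 204) × $7,760 = $46,560
Accrued per-day damages: $563,040 + $46,560 = $609,600
Less deposit already applied: $609,600 − $233,370 = $376,230
Cap at $710,450: $376,230 is within the cap, no reduction.

$376,230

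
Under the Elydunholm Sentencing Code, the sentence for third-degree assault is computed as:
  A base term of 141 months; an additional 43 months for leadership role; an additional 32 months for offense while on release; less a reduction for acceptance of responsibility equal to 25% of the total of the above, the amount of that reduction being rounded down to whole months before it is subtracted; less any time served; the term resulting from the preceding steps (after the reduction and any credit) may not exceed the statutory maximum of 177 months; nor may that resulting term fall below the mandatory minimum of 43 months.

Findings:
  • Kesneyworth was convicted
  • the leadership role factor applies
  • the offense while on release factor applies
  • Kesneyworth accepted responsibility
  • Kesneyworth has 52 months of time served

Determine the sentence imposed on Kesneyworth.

110 months

Leadership role enhancement: +43 months
Offense while on release enhancement: +32 months
Adjusted term: 141 months + 43 months + 32 months = 216 months
Acceptance of responsibility reduction: 25% of 216 months = 54 months (rounded down)
After reduction: 216 − 54 = 162 months
Less time served: 162 months − 52 months = 110 months
Cap at 177 months: 110 months is within the cap, no reduction.
Minimum 43 months: 110 months meets the minimum, no increase.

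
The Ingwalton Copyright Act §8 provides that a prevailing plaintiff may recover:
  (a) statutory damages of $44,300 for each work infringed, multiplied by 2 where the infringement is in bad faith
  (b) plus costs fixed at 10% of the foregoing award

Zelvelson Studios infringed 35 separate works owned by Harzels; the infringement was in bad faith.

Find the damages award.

Statutory damages: 35 × $44,300 = $1,550,500
Doubled: 2 × $1,550,500 = $3,101,000
Costs: 10% of $3,101,000 = $310,100
Award plus costs: $3,101,000 + $310,100 = $3,411,100

$3,411,100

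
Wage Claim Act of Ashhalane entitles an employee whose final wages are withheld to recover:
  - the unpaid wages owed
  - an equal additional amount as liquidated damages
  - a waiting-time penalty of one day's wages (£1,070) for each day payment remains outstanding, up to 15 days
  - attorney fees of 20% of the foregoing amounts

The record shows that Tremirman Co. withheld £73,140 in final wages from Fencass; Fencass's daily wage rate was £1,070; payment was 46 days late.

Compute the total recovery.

£194,796

Liquidated damages (equal amount): £73,140
Penalty days: min(46, 15) = 15
Waiting-time penalty: 15 × £1,070 = £16,050
Subtotal: £73,140 + £73,140 + £16,050 = £162,330
Attorney fees: 20% of £162,330 = £32,466
Total award: £162,330 + £32,466 = £194,796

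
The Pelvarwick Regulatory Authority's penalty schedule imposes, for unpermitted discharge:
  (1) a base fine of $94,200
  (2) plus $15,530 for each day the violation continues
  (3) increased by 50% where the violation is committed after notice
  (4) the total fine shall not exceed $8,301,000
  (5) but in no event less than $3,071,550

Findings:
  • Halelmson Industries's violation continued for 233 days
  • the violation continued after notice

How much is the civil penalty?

Per-day component: 233 × $15,530 = $3,618,490
Base plus per-day: $94,200 + $3,618,490 = $3,712,690
Enhancement: 50% of $3,712,690 = $1,856,345
Enhanced fine: $3,712,690 + $1,856,345 = $5,569,035
Cap at $8,301,000: $5,569,035 is within the cap, no reduction.
Minimum $3,071,550: $5,569,035 meets the minimum, no increase.

$5,569,035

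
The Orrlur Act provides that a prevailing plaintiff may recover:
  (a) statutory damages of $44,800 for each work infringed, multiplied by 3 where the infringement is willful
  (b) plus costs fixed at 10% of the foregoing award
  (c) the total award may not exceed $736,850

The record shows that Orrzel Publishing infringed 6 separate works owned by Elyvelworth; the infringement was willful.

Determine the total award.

Statutory damages: 6 × $44,800 = $268,800
Trebled: 3 × $268,800 = $806,400
Costs: 10% of $806,400 = $80,640
Award plus costs: $806,400 + $80,640 = $887,040
Cap at $736,850: $887,040 exceeds the cap → $736,850

$736,850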